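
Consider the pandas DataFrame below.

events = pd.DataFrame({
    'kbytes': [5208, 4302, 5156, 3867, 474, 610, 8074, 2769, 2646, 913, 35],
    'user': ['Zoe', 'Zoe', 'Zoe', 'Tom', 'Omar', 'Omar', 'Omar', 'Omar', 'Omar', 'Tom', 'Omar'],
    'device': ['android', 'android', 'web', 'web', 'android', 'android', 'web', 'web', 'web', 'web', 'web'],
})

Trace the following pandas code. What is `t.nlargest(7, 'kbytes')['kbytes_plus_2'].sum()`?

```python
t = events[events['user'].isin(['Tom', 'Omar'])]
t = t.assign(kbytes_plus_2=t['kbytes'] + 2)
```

19367

filter rows where user in ['Tom', 'Omar']:
    kbytes  user   device
3     3867   Tom      web
4      474  Omar  android
5      610  Omar  android
6     8074  Omar      web
7     2769  Omar      web
8     2646  Omar      web
9      913   Tom      web
10      35  Omar      web
add column kbytes_plus_2 = t['kbytes'] + 2:
    kbytes  user   device  kbytes_plus_2
3     3867   Tom      web           3869
4      474  Omar  android            476
5      610  Omar  android            612
6     8074  Omar      web           8076
7     2769  Omar      web           2771
8     2646  Omar      web           2648
9      913   Tom      web            915
10      35  Omar      web             37
take 7 rows with largest kbytes:
   kbytes  user   device  kbytes_plus_2
6    8074  Omar      web           8076
3    3867   Tom      web           3869
7    2769  Omar      web           2771
8    2646  Omar      web           2648
9     913   Tom      web            915
5     610  Omar  android            612
4     474  Omar  android            476
Reading off the sum of column 'kbytes_plus_2', we get 19367.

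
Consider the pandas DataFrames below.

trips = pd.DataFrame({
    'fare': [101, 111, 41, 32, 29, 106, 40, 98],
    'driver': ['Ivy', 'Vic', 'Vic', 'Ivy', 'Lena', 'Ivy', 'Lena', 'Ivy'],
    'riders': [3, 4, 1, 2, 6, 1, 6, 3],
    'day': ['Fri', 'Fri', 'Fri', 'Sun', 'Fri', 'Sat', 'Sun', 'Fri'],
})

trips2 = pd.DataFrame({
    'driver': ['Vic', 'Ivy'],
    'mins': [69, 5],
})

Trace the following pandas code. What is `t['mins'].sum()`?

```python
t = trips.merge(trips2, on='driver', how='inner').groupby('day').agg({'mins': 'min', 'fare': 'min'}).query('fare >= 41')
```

10

merge on 'driver' (how='inner') → 6 rows:
   fare driver  riders  day  mins
0   101    Ivy       3  Fri     5
1   111    Vic       4  Fri    69
2    41    Vic       1  Fri    69
3    32    Ivy       2  Sun     5
4   106    Ivy       1  Sat     5
5    98    Ivy       3  Fri     5
group by day: min(mins), min(fare):
     mins  fare
day            
Fri     5    41
Sat     5   106
Sun     5    32
filter rows where fare >= 41:
     mins  fare
day            
Fri     5    41
Sat     5   106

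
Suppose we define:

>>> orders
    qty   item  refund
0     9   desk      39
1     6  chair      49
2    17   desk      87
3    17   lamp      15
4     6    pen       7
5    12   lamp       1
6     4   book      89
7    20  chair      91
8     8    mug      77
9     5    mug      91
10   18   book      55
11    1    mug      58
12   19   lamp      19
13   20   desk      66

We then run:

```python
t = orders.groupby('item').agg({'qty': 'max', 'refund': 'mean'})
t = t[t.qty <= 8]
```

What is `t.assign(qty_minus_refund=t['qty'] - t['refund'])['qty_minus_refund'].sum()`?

-68.3333333333

group by item: max(qty), mean(refund):
       qty     refund
item                 
book    18  72.000000
chair   20  70.000000
desk    20  64.000000
lamp    19  11.666667
mug      8  75.333333
pen      6   7.000000
filter rows where qty <= 8:
      qty     refund
item                
mug     8  75.333333
pen     6   7.000000
add column qty_minus_refund = t['qty'] - t['refund']:
      qty     refund  qty_minus_refund
item                                  
mug     8  75.333333        -67.333333
pen     6   7.000000         -1.000000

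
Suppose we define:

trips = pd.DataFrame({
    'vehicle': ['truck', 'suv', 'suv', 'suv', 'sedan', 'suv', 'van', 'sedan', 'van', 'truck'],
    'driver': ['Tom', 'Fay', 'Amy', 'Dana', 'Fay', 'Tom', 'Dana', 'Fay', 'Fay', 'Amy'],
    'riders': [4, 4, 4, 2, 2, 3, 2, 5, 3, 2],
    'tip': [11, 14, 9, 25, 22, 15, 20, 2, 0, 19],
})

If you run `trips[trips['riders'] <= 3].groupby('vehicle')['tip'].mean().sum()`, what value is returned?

71.0

filter rows where riders <= 3:
  vehicle driver  riders  tip
3     suv   Dana       2   25
4   sedan    Fay       2   22
5     suv    Tom       3   15
6     van   Dana       2   20
8     van    Fay       3    0
9   truck    Amy       2   19
group by vehicle, mean of tip:
vehicle
sedan    22.0
suv      20.0
truck    19.0
van      10.0
Name: tip, dtype: float64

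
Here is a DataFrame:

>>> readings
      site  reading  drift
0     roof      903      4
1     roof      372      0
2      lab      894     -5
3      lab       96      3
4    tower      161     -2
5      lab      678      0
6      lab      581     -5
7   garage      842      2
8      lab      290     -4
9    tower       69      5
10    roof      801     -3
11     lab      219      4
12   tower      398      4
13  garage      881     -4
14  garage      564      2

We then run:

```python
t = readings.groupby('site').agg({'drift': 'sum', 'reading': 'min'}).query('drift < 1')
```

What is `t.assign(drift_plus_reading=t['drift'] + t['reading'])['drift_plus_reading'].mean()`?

326.5

group by site: sum(drift), min(reading):
        drift  reading
site                  
garage      0      564
lab        -7       96
roof        1      372
tower       7       69
filter rows where drift < 1:
        drift  reading
site                  
garage      0      564
lab        -7       96
add column drift_plus_reading = t['drift'] + t['reading']:
        drift  reading  drift_plus_reading
site                                      
garage      0      564                 564
lab        -7       96                  89
The mean of column 'drift_plus_reading' is 326.5.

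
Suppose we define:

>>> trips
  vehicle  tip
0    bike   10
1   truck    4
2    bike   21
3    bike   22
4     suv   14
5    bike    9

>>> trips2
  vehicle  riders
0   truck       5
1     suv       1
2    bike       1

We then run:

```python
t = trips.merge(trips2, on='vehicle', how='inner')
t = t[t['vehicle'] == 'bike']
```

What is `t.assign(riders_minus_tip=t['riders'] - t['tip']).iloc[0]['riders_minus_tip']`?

merge on 'vehicle' (how='inner') → 6 rows:
  vehicle  tip  riders
0    bike   10       1
1   truck    4       5
2    bike   21       1
3    bike   22       1
4     suv   14       1
5    bike    9       1
filter rows where vehicle == 'bike':
  vehicle  tip  riders
0    bike   10       1
2    bike   21       1
3    bike   22       1
5    bike    9       1
add column riders_minus_tip = t['riders'] - t['tip']:
  vehicle  tip  riders  riders_minus_tip
0    bike   10       1                -9
2    bike   21       1               -20
3    bike   22       1               -21
5    bike    9       1                -8
Reading off the value at position 0, column 'riders_minus_tip', we get -9.

-9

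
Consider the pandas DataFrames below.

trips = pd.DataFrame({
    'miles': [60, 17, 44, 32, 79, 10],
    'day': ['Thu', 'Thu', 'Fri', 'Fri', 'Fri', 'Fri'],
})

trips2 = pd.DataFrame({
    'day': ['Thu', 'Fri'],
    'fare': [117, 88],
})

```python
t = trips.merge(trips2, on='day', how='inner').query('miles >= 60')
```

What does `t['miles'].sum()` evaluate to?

merge on 'day' (how='inner') → 6 rows:
   miles  day  fare
0     60  Thu   117
1     17  Thu   117
2     44  Fri    88
3     32  Fri    88
4     79  Fri    88
5     10  Fri    88
filter rows where miles >= 60:
   miles  day  fare
0     60  Thu   117
4     79  Fri    88
Then the sum of column 'miles': 139

139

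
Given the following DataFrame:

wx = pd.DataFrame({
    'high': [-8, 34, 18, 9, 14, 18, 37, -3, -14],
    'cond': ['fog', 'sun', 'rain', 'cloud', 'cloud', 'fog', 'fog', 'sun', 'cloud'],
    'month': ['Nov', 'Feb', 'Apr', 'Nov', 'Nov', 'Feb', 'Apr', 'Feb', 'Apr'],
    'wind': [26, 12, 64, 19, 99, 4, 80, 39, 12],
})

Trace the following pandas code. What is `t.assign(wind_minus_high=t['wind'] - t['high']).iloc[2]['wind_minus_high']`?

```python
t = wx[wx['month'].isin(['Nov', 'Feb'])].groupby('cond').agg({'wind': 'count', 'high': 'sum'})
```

-29

filter rows where month in ['Nov', 'Feb']:
   high   cond month  wind
0    -8    fog   Nov    26
1    34    sun   Feb    12
3     9  cloud   Nov    19
4    14  cloud   Nov    99
5    18    fog   Feb     4
7    -3    sun   Feb    39
group by cond: count(wind), sum(high):
       wind  high
cond             
cloud     2    23
fog       2    10
sun       2    31
add column wind_minus_high = t['wind'] - t['high']:
       wind  high  wind_minus_high
cond                              
cloud     2    23              -21
fog       2    10               -8
sun       2    31              -29
Hence -29.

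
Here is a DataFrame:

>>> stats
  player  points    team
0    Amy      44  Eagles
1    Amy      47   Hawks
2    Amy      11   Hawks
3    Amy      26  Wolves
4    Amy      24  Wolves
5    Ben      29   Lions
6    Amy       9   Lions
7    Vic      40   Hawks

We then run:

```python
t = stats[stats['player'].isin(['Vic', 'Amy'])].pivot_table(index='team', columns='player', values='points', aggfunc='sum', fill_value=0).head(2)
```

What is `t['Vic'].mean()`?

filter rows where player in ['Vic', 'Amy']:
  player  points    team
0    Amy      44  Eagles
1    Amy      47   Hawks
2    Amy      11   Hawks
3    Amy      26  Wolves
4    Amy      24  Wolves
6    Amy       9   Lions
7    Vic      40   Hawks
pivot: rows=team, cols=player, sum(points):
player  Amy  Vic
team            
Eagles   44    0
Hawks    58   40
Lions     9    0
Wolves   50    0
take first 2 rows:
player  Amy  Vic
team            
Eagles   44    0
Hawks    58   40
mean of column 'Vic' → 20.0

20.0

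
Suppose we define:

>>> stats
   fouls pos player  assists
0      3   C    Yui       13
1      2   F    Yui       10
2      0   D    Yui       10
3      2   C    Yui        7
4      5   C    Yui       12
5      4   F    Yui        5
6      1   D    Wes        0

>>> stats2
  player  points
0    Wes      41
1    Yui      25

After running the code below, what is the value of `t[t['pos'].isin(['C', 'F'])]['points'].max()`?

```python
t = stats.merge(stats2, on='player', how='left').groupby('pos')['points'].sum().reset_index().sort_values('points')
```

75

merge on 'player' (how='left') → 7 rows:
   fouls pos player  assists  points
0      3   C    Yui       13      25
1      2   F    Yui       10      25
2      0   D    Yui       10      25
3      2   C    Yui        7      25
4      5   C    Yui       12      25
5      4   F    Yui        5      25
6      1   D    Wes        0      41
group by pos, sum of points:
pos
C    75
D    66
F    50
Name: points, dtype: int64
reset_index():
  pos  points
0   C      75
1   D      66
2   F      50
sort by points:
  pos  points
2   F      50
1   D      66
0   C      75
filter rows where pos in ['C', 'F']:
  pos  points
2   F      50
0   C      75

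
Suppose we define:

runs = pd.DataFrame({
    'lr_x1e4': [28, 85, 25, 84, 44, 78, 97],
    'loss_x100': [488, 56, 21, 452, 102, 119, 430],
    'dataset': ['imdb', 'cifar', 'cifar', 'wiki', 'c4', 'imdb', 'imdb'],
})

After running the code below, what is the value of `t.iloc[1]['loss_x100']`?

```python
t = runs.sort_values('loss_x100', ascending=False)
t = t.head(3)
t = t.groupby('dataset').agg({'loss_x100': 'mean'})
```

452.0

sort by loss_x100 descending:
   lr_x1e4  loss_x100 dataset
0       28        488    imdb
3       84        452    wiki
6       97        430    imdb
5       78        119    imdb
4       44        102      c4
1       85         56   cifar
2       25         21   cifar
take first 3 rows:
   lr_x1e4  loss_x100 dataset
0       28        488    imdb
3       84        452    wiki
6       97        430    imdb
group by dataset, mean of loss_x100:
         loss_x100
dataset           
imdb         459.0
wiki         452.0
Then the value at position 1, column 'loss_x100': 452.0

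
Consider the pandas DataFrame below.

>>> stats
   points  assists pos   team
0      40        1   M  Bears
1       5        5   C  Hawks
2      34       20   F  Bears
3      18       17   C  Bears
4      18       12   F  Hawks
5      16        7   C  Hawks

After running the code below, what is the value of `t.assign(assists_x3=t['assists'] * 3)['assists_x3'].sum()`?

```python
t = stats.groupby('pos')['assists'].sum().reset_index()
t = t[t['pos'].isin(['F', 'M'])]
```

99

group by pos, sum of assists:
pos
C    29
F    32
M     1
Name: assists, dtype: int64
reset_index():
  pos  assists
0   C       29
1   F       32
2   M        1
filter rows where pos in ['F', 'M']:
  pos  assists
1   F       32
2   M        1
add column assists_x3 = t['assists'] * 3:
  pos  assists  assists_x3
1   F       32          96
2   M        1           3
Then the sum of column 'assists_x3': 99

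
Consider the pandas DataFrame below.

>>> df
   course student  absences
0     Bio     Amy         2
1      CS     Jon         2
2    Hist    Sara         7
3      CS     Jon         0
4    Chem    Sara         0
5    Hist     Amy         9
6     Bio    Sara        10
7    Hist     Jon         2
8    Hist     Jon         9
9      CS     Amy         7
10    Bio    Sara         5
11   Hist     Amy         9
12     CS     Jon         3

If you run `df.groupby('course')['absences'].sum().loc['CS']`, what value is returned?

12

group by course, sum of absences:
course
Bio     17
CS      12
Chem     0
Hist    36
Name: absences, dtype: int64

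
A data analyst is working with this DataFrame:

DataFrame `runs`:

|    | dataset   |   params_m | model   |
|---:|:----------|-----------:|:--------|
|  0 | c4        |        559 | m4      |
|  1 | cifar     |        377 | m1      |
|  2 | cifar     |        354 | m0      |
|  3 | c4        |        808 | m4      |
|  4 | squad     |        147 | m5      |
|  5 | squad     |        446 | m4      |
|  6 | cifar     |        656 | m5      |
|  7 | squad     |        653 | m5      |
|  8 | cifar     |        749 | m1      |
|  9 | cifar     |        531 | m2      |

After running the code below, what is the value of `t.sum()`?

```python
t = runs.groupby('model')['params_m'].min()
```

1855

group by model, min of params_m:
model
m0    354
m1    377
m2    531
m4    446
m5    147
Name: params_m, dtype: int64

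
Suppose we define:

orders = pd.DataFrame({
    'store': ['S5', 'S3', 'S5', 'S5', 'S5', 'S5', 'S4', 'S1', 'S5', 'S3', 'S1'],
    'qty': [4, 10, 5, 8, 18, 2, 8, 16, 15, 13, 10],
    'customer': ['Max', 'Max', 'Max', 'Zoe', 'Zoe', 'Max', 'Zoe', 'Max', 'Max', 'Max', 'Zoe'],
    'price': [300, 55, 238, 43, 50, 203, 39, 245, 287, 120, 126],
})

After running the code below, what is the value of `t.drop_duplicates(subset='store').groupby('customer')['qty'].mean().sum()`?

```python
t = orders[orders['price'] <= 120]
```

filter rows where price <= 120:
  store  qty customer  price
1    S3   10      Max     55
3    S5    8      Zoe     43
4    S5   18      Zoe     50
6    S4    8      Zoe     39
9    S3   13      Max    120
drop duplicate store (keep=first):
  store  qty customer  price
1    S3   10      Max     55
3    S5    8      Zoe     43
6    S4    8      Zoe     39
group by customer, mean of qty:
customer
Max    10.0
Zoe     8.0
Name: qty, dtype: float64

18.0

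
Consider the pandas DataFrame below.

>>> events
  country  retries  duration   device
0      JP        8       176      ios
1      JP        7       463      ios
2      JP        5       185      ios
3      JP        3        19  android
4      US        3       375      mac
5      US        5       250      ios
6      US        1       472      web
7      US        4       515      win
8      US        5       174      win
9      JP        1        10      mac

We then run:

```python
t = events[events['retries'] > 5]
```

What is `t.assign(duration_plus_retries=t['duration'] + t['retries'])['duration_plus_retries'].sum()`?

654

filter rows where retries > 5:
  country  retries  duration device
0      JP        8       176    ios
1      JP        7       463    ios
add column duration_plus_retries = t['duration'] + t['retries']:
  country  retries  duration device  duration_plus_retries
0      JP        8       176    ios                    184
1      JP        7       463    ios                    470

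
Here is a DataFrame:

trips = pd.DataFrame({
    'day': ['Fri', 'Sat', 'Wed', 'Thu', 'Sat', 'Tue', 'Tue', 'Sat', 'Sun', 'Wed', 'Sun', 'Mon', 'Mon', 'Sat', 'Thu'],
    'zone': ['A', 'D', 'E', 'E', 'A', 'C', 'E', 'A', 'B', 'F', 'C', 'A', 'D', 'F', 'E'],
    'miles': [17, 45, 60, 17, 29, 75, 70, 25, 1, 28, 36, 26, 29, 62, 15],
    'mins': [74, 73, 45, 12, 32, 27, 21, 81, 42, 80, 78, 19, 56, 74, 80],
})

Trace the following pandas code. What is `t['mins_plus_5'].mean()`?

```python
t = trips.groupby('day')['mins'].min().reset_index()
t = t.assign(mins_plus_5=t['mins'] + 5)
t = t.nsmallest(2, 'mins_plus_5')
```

20.5

group by day, min of mins:
day
Fri    74
Mon    19
Sat    32
Sun    42
Thu    12
Tue    21
Wed    45
Name: mins, dtype: int64
reset_index():
   day  mins
0  Fri    74
1  Mon    19
2  Sat    32
3  Sun    42
4  Thu    12
5  Tue    21
6  Wed    45
add column mins_plus_5 = t['mins'] + 5:
   day  mins  mins_plus_5
0  Fri    74           79
1  Mon    19           24
2  Sat    32           37
3  Sun    42           47
4  Thu    12           17
5  Tue    21           26
6  Wed    45           50
take 2 rows with smallest mins_plus_5:
   day  mins  mins_plus_5
4  Thu    12           17
1  Mon    19           24
mean of column 'mins_plus_5' → 20.5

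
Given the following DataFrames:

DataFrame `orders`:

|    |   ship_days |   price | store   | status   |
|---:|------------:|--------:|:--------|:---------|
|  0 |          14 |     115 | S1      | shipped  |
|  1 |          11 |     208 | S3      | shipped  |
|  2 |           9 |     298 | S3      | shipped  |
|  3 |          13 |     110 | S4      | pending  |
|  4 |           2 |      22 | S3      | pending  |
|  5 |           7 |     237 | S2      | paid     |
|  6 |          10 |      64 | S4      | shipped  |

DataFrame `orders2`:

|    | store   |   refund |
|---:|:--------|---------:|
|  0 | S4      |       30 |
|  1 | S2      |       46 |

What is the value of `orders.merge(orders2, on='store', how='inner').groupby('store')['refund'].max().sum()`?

76

merge on 'store' (how='inner') → 3 rows:
   ship_days  price store   status  refund
0         13    110    S4  pending      30
1          7    237    S2     paid      46
2         10     64    S4  shipped      30
group by store, max of refund:
store
S2    46
S4    30
Name: refund, dtype: int64
Hence 76.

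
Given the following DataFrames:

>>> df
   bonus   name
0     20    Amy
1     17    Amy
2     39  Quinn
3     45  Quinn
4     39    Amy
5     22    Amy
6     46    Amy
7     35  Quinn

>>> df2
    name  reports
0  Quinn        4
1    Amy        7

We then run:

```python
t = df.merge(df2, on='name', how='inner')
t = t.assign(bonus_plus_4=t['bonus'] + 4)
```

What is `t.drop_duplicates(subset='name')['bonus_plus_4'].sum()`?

67

merge on 'name' (how='inner') → 8 rows:
   bonus   name  reports
0     20    Amy        7
1     17    Amy        7
2     39  Quinn        4
3     45  Quinn        4
4     39    Amy        7
5     22    Amy        7
6     46    Amy        7
7     35  Quinn        4
add column bonus_plus_4 = t['bonus'] + 4:
   bonus   name  reports  bonus_plus_4
0     20    Amy        7            24
1     17    Amy        7            21
2     39  Quinn        4            43
3     45  Quinn        4            49
4     39    Amy        7            43
5     22    Amy        7            26
6     46    Amy        7            50
7     35  Quinn        4            39
drop duplicate name (keep=first):
   bonus   name  reports  bonus_plus_4
0     20    Amy        7            24
2     39  Quinn        4            43
Taking the sum of column 'bonus_plus_4' gives 67.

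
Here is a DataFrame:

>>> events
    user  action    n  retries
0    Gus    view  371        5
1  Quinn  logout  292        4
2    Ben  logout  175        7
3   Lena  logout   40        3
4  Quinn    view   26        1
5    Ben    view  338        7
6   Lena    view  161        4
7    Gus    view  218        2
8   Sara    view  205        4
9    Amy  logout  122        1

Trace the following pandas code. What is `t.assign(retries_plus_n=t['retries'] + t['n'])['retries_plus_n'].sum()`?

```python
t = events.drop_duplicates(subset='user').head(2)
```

672

drop duplicate user (keep=first):
    user  action    n  retries
0    Gus    view  371        5
1  Quinn  logout  292        4
2    Ben  logout  175        7
3   Lena  logout   40        3
8   Sara    view  205        4
9    Amy  logout  122        1
take first 2 rows:
    user  action    n  retries
0    Gus    view  371        5
1  Quinn  logout  292        4
add column retries_plus_n = t['retries'] + t['n']:
    user  action    n  retries  retries_plus_n
0    Gus    view  371        5             376
1  Quinn  logout  292        4             296
So sum() = 672.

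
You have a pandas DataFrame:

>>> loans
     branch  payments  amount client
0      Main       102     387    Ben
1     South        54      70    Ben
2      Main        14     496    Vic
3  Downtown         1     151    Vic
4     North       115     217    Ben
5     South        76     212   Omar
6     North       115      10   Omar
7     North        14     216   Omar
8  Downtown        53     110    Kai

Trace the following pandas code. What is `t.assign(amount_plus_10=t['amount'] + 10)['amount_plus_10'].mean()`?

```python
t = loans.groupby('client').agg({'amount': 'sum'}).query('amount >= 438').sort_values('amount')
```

596.333333333

group by client, sum of amount:
        amount
client        
Ben        674
Kai        110
Omar       438
Vic        647
filter rows where amount >= 438:
        amount
client        
Ben        674
Omar       438
Vic        647
sort by amount:
        amount
client        
Omar       438
Vic        647
Ben        674
add column amount_plus_10 = t['amount'] + 10:
        amount  amount_plus_10
client                        
Omar       438             448
Vic        647             657
Ben        674             684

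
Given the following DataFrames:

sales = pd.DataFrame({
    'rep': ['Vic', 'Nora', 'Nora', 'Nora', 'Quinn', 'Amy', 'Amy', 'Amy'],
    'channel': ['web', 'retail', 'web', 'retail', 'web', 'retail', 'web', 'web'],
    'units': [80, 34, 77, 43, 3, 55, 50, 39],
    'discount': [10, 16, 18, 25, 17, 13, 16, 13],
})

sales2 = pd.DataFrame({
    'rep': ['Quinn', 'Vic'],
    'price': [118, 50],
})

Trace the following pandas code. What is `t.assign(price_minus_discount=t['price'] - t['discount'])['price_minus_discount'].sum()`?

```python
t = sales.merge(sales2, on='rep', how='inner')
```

141

merge on 'rep' (how='inner') → 2 rows:
     rep channel  units  discount  price
0    Vic     web     80        10     50
1  Quinn     web      3        17    118
add column price_minus_discount = t['price'] - t['discount']:
     rep channel  units  discount  price  price_minus_discount
0    Vic     web     80        10     50                    40
1  Quinn     web      3        17    118                   101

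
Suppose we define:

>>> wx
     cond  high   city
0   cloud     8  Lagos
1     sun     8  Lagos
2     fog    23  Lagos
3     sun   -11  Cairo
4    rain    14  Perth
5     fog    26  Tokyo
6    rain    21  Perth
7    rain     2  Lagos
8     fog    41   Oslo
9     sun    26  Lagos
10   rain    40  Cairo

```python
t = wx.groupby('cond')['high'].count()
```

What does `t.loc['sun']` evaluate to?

group by cond, count of high:
cond
cloud    1
fog      3
rain     4
sun      3
Name: high, dtype: int64
Finally, value at index 'sun' = 3.

3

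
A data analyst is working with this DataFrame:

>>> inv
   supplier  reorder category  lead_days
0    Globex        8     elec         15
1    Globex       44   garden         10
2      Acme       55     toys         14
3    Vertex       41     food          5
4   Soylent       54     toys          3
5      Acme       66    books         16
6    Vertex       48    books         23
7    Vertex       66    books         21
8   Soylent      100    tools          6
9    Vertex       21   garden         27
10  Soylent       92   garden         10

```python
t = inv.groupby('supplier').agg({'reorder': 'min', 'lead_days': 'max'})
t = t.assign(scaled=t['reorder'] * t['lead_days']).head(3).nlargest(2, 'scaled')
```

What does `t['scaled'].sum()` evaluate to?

1420

group by supplier: min(reorder), max(lead_days):
          reorder  lead_days
supplier                    
Acme           55         16
Globex          8         15
Soylent        54         10
Vertex         21         27
add column scaled = t['reorder'] * t['lead_days']:
          reorder  lead_days  scaled
supplier                            
Acme           55         16     880
Globex          8         15     120
Soylent        54         10     540
Vertex         21         27     567
take first 3 rows:
          reorder  lead_days  scaled
supplier                            
Acme           55         16     880
Globex          8         15     120
Soylent        54         10     540
take 2 rows with largest scaled:
          reorder  lead_days  scaled
supplier                            
Acme           55         16     880
Soylent        54         10     540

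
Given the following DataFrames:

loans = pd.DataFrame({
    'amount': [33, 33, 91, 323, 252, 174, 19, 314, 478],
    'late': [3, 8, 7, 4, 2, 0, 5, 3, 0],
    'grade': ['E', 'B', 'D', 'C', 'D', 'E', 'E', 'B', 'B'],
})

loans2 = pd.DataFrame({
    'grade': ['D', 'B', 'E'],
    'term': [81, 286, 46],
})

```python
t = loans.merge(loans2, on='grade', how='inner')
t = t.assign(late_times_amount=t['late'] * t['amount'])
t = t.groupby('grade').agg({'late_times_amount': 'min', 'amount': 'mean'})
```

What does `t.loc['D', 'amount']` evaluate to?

171.5

merge on 'grade' (how='inner') → 8 rows:
   amount  late grade  term
0      33     3     E    46
1      33     8     B   286
2      91     7     D    81
3     252     2     D    81
4     174     0     E    46
5      19     5     E    46
6     314     3     B   286
7     478     0     B   286
add column late_times_amount = t['late'] * t['amount']:
   amount  late grade  term  late_times_amount
0      33     3     E    46                 99
1      33     8     B   286                264
2      91     7     D    81                637
3     252     2     D    81                504
4     174     0     E    46                  0
5      19     5     E    46                 95
6     314     3     B   286                942
7     478     0     B   286                  0
group by grade: min(late_times_amount), mean(amount):
       late_times_amount      amount
grade                               
B                      0  275.000000
D                    504  171.500000
E                      0   75.333333
So loc['D', 'amount'] = 171.5.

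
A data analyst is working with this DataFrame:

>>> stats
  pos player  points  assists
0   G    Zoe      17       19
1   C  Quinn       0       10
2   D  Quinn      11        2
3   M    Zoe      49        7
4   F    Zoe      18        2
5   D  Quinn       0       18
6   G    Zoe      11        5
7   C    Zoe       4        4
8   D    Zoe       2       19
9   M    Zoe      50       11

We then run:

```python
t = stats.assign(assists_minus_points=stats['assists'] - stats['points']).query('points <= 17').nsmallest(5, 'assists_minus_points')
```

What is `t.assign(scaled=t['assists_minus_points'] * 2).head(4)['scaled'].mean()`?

-6.5

add column assists_minus_points = stats['assists'] - stats['points']:
  pos player  points  assists  assists_minus_points
0   G    Zoe      17       19                     2
1   C  Quinn       0       10                    10
2   D  Quinn      11        2                    -9
3   M    Zoe      49        7                   -42
4   F    Zoe      18        2                   -16
5   D  Quinn       0       18                    18
6   G    Zoe      11        5                    -6
7   C    Zoe       4        4                     0
8   D    Zoe       2       19                    17
9   M    Zoe      50       11                   -39
filter rows where points <= 17:
  pos player  points  assists  assists_minus_points
0   G    Zoe      17       19                     2
1   C  Quinn       0       10                    10
2   D  Quinn      11        2                    -9
5   D  Quinn       0       18                    18
6   G    Zoe      11        5                    -6
7   C    Zoe       4        4                     0
8   D    Zoe       2       19                    17
take 5 rows with smallest assists_minus_points:
  pos player  points  assists  assists_minus_points
2   D  Quinn      11        2                    -9
6   G    Zoe      11        5                    -6
7   C    Zoe       4        4                     0
0   G    Zoe      17       19                     2
1   C  Quinn       0       10                    10
add column scaled = t['assists_minus_points'] * 2:
  pos player  points  assists  assists_minus_points  scaled
2   D  Quinn      11        2                    -9     -18
6   G    Zoe      11        5                    -6     -12
7   C    Zoe       4        4                     0       0
0   G    Zoe      17       19                     2       4
1   C  Quinn       0       10                    10      20
take first 4 rows:
  pos player  points  assists  assists_minus_points  scaled
2   D  Quinn      11        2                    -9     -18
6   G    Zoe      11        5                    -6     -12
7   C    Zoe       4        4                     0       0
0   G    Zoe      17       19                     2       4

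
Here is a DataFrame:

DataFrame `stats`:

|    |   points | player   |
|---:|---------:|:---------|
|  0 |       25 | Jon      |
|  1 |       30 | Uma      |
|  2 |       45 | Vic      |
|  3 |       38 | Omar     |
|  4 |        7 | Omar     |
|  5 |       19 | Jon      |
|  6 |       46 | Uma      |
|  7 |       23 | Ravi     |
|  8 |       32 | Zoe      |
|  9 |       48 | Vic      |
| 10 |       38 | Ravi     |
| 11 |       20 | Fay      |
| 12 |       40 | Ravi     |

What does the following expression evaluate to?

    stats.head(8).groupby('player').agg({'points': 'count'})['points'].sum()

take first 8 rows:
   points player
0      25    Jon
1      30    Uma
2      45    Vic
3      38   Omar
4       7   Omar
5      19    Jon
6      46    Uma
7      23   Ravi
group by player, count of points:
        points
player        
Jon          2
Omar         2
Ravi         1
Uma          2
Vic          1

8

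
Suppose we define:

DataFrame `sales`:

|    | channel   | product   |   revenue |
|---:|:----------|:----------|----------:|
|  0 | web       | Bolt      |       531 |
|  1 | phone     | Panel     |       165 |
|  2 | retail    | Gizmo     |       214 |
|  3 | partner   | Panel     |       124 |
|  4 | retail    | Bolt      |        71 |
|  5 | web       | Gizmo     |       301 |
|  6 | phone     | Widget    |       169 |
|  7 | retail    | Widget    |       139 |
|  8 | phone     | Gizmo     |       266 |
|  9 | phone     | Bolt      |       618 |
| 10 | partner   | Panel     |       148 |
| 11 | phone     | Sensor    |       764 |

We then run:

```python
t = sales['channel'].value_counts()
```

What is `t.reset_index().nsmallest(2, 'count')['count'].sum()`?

4

value_counts of channel:
channel
phone      5
retail     3
web        2
partner    2
Name: count, dtype: int64
reset_index():
   channel  count
0    phone      5
1   retail      3
2      web      2
3  partner      2
take 2 rows with smallest count:
   channel  count
2      web      2
3  partner      2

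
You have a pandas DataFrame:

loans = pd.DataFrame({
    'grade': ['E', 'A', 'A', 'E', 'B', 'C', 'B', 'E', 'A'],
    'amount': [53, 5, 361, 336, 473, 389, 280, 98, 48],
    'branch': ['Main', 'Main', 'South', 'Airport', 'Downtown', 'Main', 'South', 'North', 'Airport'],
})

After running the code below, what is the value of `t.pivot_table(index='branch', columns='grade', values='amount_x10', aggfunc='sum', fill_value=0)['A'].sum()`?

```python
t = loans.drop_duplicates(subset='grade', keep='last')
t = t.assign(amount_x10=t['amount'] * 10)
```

drop duplicate grade (keep=last):
  grade  amount   branch
5     C     389     Main
6     B     280    South
7     E      98    North
8     A      48  Airport
add column amount_x10 = t['amount'] * 10:
  grade  amount   branch  amount_x10
5     C     389     Main        3890
6     B     280    South        2800
7     E      98    North         980
8     A      48  Airport         480
pivot: rows=branch, cols=grade, sum(amount_x10):
grade      A     B     C    E
branch                       
Airport  480     0     0    0
Main       0     0  3890    0
North      0     0     0  980
South      0  2800     0    0
So sum() = 480.

480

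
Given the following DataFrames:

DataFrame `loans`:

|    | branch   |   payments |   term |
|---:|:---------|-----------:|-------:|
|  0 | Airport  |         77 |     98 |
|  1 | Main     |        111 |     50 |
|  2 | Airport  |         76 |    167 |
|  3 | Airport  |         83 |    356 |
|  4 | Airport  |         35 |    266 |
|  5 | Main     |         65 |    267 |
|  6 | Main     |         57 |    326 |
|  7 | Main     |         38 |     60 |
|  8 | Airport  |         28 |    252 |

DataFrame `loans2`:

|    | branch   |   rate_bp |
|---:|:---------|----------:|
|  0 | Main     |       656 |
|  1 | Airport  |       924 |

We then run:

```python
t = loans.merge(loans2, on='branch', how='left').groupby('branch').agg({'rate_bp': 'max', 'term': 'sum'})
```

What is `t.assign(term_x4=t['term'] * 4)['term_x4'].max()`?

4556

merge on 'branch' (how='left') → 9 rows:
    branch  payments  term  rate_bp
0  Airport        77    98      924
1     Main       111    50      656
2  Airport        76   167      924
3  Airport        83   356      924
4  Airport        35   266      924
5     Main        65   267      656
6     Main        57   326      656
7     Main        38    60      656
8  Airport        28   252      924
group by branch: max(rate_bp), sum(term):
         rate_bp  term
branch                
Airport      924  1139
Main         656   703
add column term_x4 = t['term'] * 4:
         rate_bp  term  term_x4
branch                         
Airport      924  1139     4556
Main         656   703     2812
The max of column 'term_x4' is 4556.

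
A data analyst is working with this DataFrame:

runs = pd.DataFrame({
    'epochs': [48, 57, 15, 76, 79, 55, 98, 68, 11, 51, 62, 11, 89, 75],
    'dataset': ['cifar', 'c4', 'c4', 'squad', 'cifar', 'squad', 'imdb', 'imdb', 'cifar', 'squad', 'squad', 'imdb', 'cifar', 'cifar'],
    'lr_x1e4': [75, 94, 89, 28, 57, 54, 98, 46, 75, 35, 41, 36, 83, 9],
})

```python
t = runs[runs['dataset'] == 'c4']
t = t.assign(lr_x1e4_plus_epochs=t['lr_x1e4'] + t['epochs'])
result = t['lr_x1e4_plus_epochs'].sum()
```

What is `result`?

255

filter rows where dataset == 'c4':
   epochs dataset  lr_x1e4
1      57      c4       94
2      15      c4       89
add column lr_x1e4_plus_epochs = t['lr_x1e4'] + t['epochs']:
   epochs dataset  lr_x1e4  lr_x1e4_plus_epochs
1      57      c4       94                  151
2      15      c4       89                  104
Then the sum of column 'lr_x1e4_plus_epochs': 255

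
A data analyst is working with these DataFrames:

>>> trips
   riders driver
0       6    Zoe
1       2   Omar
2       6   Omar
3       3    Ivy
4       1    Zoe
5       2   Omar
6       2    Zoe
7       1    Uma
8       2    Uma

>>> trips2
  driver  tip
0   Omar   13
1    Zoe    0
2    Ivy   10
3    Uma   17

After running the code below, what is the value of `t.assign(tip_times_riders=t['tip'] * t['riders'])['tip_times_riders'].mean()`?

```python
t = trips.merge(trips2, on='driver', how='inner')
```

merge on 'driver' (how='inner') → 9 rows:
   riders driver  tip
0       6    Zoe    0
1       2   Omar   13
2       6   Omar   13
3       3    Ivy   10
4       1    Zoe    0
5       2   Omar   13
6       2    Zoe    0
7       1    Uma   17
8       2    Uma   17
add column tip_times_riders = t['tip'] * t['riders']:
   riders driver  tip  tip_times_riders
0       6    Zoe    0                 0
1       2   Omar   13                26
2       6   Omar   13                78
3       3    Ivy   10                30
4       1    Zoe    0                 0
5       2   Omar   13                26
6       2    Zoe    0                 0
7       1    Uma   17                17
8       2    Uma   17                34
Finally, mean of column 'tip_times_riders' = 23.4444444444.

23.4444444444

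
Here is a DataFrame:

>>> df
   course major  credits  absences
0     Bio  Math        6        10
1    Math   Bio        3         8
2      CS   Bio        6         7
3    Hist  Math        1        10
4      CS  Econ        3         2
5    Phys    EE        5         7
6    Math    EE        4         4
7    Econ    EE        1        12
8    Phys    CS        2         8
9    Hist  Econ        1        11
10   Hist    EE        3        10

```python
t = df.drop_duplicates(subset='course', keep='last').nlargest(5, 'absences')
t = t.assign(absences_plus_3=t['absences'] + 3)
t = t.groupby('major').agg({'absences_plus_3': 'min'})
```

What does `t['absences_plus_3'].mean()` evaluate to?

drop duplicate course (keep=last):
   course major  credits  absences
0     Bio  Math        6        10
4      CS  Econ        3         2
6    Math    EE        4         4
7    Econ    EE        1        12
8    Phys    CS        2         8
10   Hist    EE        3        10
take 5 rows with largest absences:
   course major  credits  absences
7    Econ    EE        1        12
0     Bio  Math        6        10
10   Hist    EE        3        10
8    Phys    CS        2         8
6    Math    EE        4         4
add column absences_plus_3 = t['absences'] + 3:
   course major  credits  absences  absences_plus_3
7    Econ    EE        1        12               15
0     Bio  Math        6        10               13
10   Hist    EE        3        10               13
8    Phys    CS        2         8               11
6    Math    EE        4         4                7
group by major, min of absences_plus_3:
       absences_plus_3
major                 
CS                  11
EE                   7
Math                13
Hence 10.3333333333.

10.3333333333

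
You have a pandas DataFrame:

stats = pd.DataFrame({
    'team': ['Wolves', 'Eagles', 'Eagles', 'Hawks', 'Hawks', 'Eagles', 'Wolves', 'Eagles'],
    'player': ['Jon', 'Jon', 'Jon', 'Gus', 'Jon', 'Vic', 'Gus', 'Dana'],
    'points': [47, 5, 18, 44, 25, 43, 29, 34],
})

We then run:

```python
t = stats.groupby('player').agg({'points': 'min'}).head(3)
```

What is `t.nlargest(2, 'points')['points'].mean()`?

group by player, min of points:
        points
player        
Dana        34
Gus         29
Jon          5
Vic         43
take first 3 rows:
        points
player        
Dana        34
Gus         29
Jon          5
take 2 rows with largest points:
        points
player        
Dana        34
Gus         29

31.5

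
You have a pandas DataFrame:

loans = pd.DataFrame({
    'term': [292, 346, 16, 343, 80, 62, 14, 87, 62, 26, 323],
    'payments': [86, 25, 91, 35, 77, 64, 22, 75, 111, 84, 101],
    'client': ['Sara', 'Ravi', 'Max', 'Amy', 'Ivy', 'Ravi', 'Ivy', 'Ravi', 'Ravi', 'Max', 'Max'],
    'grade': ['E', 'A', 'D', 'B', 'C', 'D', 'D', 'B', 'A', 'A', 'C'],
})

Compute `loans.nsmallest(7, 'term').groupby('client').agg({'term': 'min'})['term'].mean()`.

30.6666666667

take 7 rows with smallest term:
   term  payments client grade
6    14        22    Ivy     D
2    16        91    Max     D
9    26        84    Max     A
5    62        64   Ravi     D
8    62       111   Ravi     A
4    80        77    Ivy     C
7    87        75   Ravi     B
group by client, min of term:
        term
client      
Ivy       14
Max       16
Ravi      62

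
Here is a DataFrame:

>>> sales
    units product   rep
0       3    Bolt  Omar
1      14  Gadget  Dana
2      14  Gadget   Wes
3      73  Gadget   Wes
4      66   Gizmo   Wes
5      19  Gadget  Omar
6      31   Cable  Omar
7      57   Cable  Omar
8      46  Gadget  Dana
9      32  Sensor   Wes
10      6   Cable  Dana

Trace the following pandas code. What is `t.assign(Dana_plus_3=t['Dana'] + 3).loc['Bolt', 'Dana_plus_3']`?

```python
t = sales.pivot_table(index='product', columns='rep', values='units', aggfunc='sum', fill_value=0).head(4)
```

3

pivot: rows=product, cols=rep, sum(units):
rep      Dana  Omar  Wes
product                 
Bolt        0     3    0
Cable       6    88    0
Gadget     60    19   87
Gizmo       0     0   66
Sensor      0     0   32
take first 4 rows:
rep      Dana  Omar  Wes
product                 
Bolt        0     3    0
Cable       6    88    0
Gadget     60    19   87
Gizmo       0     0   66
add column Dana_plus_3 = t['Dana'] + 3:
rep      Dana  Omar  Wes  Dana_plus_3
product                              
Bolt        0     3    0            3
Cable       6    88    0            9
Gadget     60    19   87           63
Gizmo       0     0   66            3
Taking the value at row 'Bolt', column 'Dana_plus_3' gives 3.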